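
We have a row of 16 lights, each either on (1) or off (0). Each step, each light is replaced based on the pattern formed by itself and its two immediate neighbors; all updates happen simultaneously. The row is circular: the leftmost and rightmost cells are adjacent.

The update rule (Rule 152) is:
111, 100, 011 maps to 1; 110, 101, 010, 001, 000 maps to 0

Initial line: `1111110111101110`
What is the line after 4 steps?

1101000010000000

1111100111001100
1111010110101010
1110000100000000
1101000010000000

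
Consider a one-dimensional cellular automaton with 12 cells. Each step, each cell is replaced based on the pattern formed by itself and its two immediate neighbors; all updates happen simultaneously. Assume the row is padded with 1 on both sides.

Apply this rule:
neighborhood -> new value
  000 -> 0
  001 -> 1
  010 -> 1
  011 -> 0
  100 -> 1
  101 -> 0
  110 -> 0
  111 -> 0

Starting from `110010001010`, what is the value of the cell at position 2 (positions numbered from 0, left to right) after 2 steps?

001111011010
110000000010
position 2 holds 0

0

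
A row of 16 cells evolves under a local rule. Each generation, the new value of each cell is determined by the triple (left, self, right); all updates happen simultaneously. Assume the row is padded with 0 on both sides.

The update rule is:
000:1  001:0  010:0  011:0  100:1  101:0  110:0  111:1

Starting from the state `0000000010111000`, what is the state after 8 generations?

0100000111000010

1111111000010111
0111110111000010
0011100010111001
1001011000010100
0100000111000011
0011110010111000
1001101000010111
0100000111000010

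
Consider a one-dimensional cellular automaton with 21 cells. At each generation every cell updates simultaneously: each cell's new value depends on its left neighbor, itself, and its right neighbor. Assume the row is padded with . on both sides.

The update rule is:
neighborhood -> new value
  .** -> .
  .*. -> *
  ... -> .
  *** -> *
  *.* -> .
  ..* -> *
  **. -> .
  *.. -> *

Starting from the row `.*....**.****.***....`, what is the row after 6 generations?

********...**..***.**

***..*....**...*.*...
.*.****..*..*.**.**..
**..**.******......*.
..**....****.*....***
.*..*..*.**..**..*.*.
********...**..***.**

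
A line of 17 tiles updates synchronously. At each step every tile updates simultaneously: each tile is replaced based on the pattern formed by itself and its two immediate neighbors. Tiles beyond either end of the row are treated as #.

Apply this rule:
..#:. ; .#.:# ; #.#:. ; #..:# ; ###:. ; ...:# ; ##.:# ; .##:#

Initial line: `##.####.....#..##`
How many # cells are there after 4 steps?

.#.#..#####.##.#.
.#.##.#...#.##.#.
.#.##.###.#.##.#.
.#.##.#.#.#.##.#.
count of #: 9

9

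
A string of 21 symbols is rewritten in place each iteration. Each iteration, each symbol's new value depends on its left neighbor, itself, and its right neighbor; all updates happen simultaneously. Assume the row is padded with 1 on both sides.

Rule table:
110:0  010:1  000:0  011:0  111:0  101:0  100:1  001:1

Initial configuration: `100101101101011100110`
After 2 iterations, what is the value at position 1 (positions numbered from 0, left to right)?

011100000001000011000
000010000011100100101
position 1 holds 0

0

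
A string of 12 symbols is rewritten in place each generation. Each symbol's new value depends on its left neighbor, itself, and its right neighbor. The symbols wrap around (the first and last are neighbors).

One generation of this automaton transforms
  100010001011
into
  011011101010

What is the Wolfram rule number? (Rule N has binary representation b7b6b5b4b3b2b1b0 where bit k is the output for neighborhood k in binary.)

position 11: 111 → 0  (bit 7 = 0)
position 0: 110 → 0  (bit 6 = 0)
position 9: 101 → 0  (bit 5 = 0)
position 1: 100 → 1  (bit 4 = 1)
position 10: 011 → 1  (bit 3 = 1)
position 4: 010 → 1  (bit 2 = 1)
position 3: 001 → 0  (bit 1 = 0)
position 2: 000 → 1  (bit 0 = 1)
bits b7..b0 = 00011101 = 29

29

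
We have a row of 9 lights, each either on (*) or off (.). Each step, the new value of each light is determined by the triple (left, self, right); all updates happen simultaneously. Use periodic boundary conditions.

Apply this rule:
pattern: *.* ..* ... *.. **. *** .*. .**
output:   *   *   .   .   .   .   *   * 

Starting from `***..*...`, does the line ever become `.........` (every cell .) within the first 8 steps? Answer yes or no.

no

*...**..*
...**..**
..**..**.
.**..**..
**..**...
*..**...*
..**...**
.**...**.
step 8 is .**...**., still not uniform .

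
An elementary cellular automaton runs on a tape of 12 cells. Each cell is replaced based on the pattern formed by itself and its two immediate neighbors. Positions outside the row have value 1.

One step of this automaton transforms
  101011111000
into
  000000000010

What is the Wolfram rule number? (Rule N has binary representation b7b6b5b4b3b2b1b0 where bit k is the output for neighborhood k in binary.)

position 5: 111 → 0  (bit 7 = 0)
position 0: 110 → 0  (bit 6 = 0)
position 1: 101 → 0  (bit 5 = 0)
position 9: 100 → 0  (bit 4 = 0)
position 4: 011 → 0  (bit 3 = 0)
position 2: 010 → 0  (bit 2 = 0)
position 11: 001 → 0  (bit 1 = 0)
position 10: 000 → 1  (bit 0 = 1)
bits b7..b0 = 00000001 = 1

1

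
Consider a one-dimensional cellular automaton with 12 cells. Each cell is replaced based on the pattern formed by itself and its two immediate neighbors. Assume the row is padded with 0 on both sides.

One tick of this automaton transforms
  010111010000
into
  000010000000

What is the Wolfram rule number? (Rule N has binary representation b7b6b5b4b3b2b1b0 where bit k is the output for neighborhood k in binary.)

128

position 4: 111 → 1  (bit 7 = 1)
position 5: 110 → 0  (bit 6 = 0)
position 2: 101 → 0  (bit 5 = 0)
position 8: 100 → 0  (bit 4 = 0)
position 3: 011 → 0  (bit 3 = 0)
position 1: 010 → 0  (bit 2 = 0)
position 0: 001 → 0  (bit 1 = 0)
position 9: 000 → 0  (bit 0 = 0)
bits b7..b0 = 10000000 = 128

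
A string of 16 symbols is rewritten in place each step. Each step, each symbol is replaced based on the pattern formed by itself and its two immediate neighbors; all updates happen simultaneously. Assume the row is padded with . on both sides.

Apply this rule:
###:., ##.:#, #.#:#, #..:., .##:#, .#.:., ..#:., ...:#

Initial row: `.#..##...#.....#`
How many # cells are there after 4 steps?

7

step 1: ....##.#...###..
step 2: ###.###..#.#.#.#
step 3: #.###.#...#.#.#.
step 4: .##.##..#..#.#..
count of #: 7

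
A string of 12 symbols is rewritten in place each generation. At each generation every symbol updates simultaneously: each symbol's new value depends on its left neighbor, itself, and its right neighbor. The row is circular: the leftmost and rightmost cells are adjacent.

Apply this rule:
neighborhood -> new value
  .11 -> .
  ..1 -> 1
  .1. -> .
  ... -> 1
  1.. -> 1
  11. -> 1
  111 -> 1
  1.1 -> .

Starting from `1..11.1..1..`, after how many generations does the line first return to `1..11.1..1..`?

generation 1: .11.1..11.11
generation 2: ..1..11.1..1
generation 3: 11.11.1..11.
generation 4: .1..1..11.1.
generation 5: 1.11.11.1..1
generation 6: 1..1..1..11.
generation 7: .11.11.11.1.
generation 8: 1.1..1..1..1
generation 9: 1..11.11.11.
generation 10: .11.1..1..1.
generation 11: 1.1..11.11.1
generation 12: 1..11.1..1..

12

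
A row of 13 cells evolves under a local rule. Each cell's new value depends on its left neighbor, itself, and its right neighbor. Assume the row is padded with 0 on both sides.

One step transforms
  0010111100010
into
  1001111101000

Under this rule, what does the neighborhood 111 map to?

At position 5 the neighborhood is 111; the next row has 1 there.

1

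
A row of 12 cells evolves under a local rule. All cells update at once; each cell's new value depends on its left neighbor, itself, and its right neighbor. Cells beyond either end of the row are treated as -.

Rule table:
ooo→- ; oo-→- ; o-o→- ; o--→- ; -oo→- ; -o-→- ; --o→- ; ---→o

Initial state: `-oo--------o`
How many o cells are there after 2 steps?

4

----oooooo--
ooo--------o
count of o: 4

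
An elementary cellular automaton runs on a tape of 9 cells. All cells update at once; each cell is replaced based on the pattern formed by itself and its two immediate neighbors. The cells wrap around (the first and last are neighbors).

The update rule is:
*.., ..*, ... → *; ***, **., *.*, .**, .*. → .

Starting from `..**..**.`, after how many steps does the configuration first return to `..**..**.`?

2

**..**..*
..**..**.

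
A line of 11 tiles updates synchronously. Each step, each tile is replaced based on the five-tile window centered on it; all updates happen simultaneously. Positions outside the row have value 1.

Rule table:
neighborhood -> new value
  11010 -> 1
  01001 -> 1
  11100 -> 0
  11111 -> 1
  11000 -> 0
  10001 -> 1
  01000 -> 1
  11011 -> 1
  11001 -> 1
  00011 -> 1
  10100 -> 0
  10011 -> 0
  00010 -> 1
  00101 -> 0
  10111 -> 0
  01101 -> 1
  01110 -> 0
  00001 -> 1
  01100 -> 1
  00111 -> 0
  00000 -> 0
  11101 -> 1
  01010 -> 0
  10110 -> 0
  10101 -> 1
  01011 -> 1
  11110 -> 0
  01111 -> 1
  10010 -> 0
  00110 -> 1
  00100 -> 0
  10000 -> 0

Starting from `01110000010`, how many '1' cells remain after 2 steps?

5

step 1: 10000001101
step 2: 00000111110
count of 1: 5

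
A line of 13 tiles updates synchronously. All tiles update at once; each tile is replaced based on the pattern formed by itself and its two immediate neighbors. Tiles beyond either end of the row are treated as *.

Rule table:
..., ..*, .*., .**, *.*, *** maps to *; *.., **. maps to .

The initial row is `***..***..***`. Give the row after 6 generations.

**..***..****
*..***..*****
..***..******
.***..*******
***..********
**..*********

**..*********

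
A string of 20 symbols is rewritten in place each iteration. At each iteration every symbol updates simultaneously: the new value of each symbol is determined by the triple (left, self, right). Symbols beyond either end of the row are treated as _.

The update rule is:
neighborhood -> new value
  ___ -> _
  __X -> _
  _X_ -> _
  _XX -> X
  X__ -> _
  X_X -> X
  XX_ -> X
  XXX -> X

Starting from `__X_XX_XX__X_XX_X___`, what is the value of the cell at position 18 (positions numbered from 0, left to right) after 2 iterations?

___XXXXXX___XXXX____
___XXXXXX___XXXX____
position 18 holds _

_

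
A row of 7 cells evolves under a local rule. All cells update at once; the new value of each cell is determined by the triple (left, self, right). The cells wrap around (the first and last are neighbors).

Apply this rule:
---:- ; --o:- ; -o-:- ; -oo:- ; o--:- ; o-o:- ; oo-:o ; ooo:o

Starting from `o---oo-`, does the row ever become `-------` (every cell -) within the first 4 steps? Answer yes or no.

yes

step 1: -----o-
step 2: -------
all cells are - at step 2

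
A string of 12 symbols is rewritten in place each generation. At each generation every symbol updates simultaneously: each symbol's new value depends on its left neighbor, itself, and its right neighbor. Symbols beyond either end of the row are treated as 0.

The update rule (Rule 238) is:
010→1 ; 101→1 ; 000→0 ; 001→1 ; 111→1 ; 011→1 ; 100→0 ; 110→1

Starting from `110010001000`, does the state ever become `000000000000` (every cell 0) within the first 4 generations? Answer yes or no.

no

generation 1: 110110011000
generation 2: 111110111000
generation 3: 111111111000
generation 4: 111111111000
generation 4 is 111111111000, still not uniform 0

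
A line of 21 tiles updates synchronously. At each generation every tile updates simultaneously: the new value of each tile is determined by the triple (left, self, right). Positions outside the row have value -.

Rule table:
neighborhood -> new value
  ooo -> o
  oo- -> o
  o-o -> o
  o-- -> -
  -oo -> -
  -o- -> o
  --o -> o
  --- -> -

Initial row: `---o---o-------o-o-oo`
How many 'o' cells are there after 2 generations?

--oo--oo------ooooo-o
-o-o-o-o-----o-oooooo
count of o: 11

11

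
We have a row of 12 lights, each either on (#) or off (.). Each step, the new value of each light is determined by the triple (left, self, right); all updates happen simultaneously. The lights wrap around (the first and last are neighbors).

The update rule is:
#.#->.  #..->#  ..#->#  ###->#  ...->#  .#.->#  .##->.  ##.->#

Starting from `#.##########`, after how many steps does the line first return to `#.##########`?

12

#..#########
###.########
###..#######
#####.######
#####..#####
#######.####
#######..###
#########.##
#########..#
###########.
.##########.
#.##########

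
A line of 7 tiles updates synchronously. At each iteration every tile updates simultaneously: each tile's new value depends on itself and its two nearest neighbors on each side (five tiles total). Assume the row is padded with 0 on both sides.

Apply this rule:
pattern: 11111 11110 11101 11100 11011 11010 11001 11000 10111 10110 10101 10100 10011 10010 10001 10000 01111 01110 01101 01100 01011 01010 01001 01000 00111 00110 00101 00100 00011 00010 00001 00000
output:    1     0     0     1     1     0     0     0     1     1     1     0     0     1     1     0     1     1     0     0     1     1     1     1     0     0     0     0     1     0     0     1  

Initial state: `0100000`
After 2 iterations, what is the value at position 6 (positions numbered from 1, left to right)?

0010111
0001111
position 6 holds 1

1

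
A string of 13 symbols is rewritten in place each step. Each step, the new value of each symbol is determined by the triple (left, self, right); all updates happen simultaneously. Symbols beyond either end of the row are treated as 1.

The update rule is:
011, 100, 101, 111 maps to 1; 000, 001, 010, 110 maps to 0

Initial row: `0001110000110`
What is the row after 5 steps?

1010101010111

1001101000101
0101010100011
1010101010011
0101010101011
1010101010111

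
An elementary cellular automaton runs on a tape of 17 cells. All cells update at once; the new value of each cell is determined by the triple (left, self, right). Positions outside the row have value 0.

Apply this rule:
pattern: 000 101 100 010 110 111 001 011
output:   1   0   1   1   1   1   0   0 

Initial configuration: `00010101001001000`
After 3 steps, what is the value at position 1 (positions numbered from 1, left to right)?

11010101101101111
01010100100100111
01010110110110011
position 1 holds 0

0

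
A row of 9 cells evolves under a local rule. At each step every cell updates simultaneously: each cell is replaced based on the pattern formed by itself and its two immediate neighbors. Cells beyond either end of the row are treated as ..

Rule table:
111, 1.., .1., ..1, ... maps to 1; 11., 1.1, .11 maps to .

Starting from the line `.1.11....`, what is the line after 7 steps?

11...1111
..111.11.
11.1....1
...111111
111.1111.
.1...11.1
11111...1

11111...1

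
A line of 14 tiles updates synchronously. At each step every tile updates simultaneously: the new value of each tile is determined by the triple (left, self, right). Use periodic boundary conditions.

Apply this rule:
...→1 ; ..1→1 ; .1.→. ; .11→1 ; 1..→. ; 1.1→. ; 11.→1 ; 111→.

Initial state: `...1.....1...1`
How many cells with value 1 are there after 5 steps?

11

.11..1111..11.
111.11..1.111.
1.1.11.1..1.1.
....11...1....
111111.11..111
count of 1: 11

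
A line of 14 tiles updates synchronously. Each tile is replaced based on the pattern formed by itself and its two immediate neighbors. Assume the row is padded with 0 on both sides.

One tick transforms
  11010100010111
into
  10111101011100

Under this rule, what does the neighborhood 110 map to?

0

At position 1 the neighborhood is 110; the next row has 0 there.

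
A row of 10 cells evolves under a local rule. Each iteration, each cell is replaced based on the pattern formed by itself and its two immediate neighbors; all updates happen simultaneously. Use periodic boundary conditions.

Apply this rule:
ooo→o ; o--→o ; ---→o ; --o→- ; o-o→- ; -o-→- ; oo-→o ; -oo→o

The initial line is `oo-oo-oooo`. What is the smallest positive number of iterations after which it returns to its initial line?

1

iteration 1: oo-oo-oooo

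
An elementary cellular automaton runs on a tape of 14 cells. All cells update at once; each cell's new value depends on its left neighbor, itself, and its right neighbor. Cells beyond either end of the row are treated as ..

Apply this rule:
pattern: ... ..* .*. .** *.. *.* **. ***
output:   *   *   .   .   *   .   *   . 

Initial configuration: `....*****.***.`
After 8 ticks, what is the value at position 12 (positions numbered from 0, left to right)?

****....*...**
...*****.***.*
***....*...*..
..*****.***.**
**....*...*..*
.*****.***.**.
*....*...*..**
.****.***.**.*
position 12 holds .

.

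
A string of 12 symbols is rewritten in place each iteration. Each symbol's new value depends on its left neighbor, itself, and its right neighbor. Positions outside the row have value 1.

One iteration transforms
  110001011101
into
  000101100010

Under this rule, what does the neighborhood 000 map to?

1

At position 3 the neighborhood is 000; the next row has 1 there.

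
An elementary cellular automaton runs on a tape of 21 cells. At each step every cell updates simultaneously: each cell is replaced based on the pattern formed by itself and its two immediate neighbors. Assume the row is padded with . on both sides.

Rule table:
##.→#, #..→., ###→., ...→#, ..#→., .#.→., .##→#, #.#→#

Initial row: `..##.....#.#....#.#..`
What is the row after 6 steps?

#.##.###..#..##..#..#
.#####.#.....##......
.#...##..###.##.#####
...#.##..#.######...#
##..###...##....#.#..
##..#.#.#.##.##..#..#

##..#.#.#.##.##..#..#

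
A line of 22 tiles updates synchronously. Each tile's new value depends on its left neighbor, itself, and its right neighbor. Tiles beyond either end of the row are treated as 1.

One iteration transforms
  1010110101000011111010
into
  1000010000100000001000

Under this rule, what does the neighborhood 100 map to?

1

At position 10 the neighborhood is 100; the next row has 1 there.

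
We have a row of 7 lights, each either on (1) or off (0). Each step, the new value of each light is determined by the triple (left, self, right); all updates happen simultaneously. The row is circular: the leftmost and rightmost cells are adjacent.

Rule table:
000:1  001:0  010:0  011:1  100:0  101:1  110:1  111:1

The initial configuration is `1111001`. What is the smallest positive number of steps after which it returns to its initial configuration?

1

1111001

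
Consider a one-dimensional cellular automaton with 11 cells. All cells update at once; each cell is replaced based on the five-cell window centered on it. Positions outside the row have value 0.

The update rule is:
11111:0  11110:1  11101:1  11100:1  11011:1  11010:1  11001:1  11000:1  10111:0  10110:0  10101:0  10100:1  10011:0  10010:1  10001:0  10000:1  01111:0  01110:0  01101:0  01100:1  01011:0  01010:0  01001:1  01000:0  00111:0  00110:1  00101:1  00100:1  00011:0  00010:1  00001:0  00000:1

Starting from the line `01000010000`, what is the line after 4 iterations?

10000000011

11010110111
10100001001
10101011111
10000000011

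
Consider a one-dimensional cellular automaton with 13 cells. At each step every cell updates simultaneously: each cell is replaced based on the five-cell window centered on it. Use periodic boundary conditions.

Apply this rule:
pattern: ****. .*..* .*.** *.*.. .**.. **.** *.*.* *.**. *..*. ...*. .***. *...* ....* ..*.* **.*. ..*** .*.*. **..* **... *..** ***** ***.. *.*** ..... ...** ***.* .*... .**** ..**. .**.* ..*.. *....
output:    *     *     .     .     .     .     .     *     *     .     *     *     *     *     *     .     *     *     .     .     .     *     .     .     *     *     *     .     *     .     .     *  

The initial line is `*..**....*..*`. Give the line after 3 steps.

.*.*.*....***

.*.*..**..*.*
*.*.*.*.****.
.*.*.*....***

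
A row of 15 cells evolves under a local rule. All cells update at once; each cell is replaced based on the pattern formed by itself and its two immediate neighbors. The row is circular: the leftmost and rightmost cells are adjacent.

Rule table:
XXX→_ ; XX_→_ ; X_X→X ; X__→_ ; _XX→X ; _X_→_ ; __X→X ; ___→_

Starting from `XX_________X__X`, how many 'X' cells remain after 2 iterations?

iteration 1: __________X__XX
iteration 2: _________X__XX_
count of X: 3

3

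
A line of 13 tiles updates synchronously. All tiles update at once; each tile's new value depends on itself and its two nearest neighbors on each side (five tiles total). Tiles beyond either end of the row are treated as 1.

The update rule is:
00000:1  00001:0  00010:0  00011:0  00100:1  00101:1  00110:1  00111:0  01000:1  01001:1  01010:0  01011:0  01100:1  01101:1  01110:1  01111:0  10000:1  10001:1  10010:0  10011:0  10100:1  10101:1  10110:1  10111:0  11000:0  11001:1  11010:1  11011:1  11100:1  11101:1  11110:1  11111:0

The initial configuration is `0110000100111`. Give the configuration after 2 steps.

0111110110100

step 1: 1110100110000
step 2: 0111110110100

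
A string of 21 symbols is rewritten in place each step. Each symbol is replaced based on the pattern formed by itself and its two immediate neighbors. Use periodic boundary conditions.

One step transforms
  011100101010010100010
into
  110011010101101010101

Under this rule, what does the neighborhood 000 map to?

0

At position 17 the neighborhood is 000; the next row has 0 there.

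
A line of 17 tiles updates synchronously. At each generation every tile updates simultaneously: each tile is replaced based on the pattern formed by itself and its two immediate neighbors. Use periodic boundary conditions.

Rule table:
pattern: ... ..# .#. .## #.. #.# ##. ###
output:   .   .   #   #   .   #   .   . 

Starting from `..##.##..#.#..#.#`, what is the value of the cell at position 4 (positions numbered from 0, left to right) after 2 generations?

..#.##...###..###
..###....#....#..
position 4 holds #

#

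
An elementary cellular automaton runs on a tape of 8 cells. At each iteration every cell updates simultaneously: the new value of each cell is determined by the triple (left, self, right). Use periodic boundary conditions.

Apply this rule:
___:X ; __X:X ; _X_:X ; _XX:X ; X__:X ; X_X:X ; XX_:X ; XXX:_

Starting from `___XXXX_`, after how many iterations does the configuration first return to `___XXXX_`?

XXXX__XX
___XXXX_

2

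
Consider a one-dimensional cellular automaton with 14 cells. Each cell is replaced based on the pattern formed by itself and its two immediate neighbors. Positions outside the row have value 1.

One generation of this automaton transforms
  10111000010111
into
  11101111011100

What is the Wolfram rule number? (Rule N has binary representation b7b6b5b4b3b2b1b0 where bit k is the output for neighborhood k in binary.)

position 3: 111 → 0  (bit 7 = 0)
position 0: 110 → 1  (bit 6 = 1)
position 1: 101 → 1  (bit 5 = 1)
position 5: 100 → 1  (bit 4 = 1)
position 2: 011 → 1  (bit 3 = 1)
position 9: 010 → 1  (bit 2 = 1)
position 8: 001 → 0  (bit 1 = 0)
position 6: 000 → 1  (bit 0 = 1)
bits b7..b0 = 01111101 = 125

125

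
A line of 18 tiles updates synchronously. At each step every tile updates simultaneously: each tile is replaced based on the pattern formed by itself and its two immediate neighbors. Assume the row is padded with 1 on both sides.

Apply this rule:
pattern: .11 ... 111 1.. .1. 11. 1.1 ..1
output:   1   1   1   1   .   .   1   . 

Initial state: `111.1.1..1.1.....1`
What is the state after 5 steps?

.1.1.1.1.111.11111

11.1.1.1..1.1111.1
1.1.1.1.1..1111.11
.1.1.1.1.1.111.111
1.1.1.1.1.111.1111
.1.1.1.1.111.11111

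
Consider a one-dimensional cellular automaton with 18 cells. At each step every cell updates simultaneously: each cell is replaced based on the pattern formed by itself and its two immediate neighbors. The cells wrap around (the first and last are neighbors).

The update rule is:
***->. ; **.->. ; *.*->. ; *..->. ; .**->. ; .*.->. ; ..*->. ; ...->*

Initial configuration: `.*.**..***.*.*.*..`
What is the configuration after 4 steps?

.***************..

step 1: .................*
step 2: .***************..
step 3: .................*  (repeats step 1; period 2)
step 4: .***************..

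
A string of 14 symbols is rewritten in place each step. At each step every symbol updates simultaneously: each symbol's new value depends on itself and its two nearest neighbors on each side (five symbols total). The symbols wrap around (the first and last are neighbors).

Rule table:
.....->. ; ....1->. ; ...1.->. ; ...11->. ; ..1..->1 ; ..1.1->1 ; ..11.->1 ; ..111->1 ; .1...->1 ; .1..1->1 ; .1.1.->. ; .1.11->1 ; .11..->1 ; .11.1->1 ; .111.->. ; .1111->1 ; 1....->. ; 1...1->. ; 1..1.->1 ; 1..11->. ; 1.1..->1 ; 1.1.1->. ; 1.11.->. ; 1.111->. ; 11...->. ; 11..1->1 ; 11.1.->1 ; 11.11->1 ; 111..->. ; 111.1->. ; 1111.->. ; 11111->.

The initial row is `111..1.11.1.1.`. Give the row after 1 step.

...1111.11...1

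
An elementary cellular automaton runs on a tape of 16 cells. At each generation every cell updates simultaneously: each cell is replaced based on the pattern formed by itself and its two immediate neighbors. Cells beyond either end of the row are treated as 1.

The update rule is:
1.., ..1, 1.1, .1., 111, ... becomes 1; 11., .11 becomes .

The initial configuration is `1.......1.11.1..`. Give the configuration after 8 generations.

111.111.111111.1

.111111111..1111
1.1111111.11.111
.1.11111.1..1.11
111.111.111111.1
11.1.1.1.1111.1.
1.1111111.11.111  (repeats generation 2; period 4)
generation 8: 111.111.111111.1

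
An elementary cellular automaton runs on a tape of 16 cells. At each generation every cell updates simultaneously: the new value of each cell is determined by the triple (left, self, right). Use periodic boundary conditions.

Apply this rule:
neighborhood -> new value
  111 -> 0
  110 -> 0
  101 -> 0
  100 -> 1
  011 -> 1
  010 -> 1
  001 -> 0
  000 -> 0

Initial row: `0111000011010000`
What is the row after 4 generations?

0110101011010101

0100100010011000
0110110011010100
0100101010010110
0110101011010101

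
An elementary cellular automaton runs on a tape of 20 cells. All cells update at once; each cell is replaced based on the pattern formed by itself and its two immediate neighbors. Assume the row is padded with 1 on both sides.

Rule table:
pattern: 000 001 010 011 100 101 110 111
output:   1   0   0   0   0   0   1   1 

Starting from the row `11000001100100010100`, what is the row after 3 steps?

11011100100001000000
11001100001100011110
11000101100101001110

11000101100101001110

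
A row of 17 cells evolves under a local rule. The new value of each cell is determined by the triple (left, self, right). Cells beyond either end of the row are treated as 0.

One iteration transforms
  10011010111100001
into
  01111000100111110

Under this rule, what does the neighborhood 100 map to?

At position 1 the neighborhood is 100; the next row has 1 there.

1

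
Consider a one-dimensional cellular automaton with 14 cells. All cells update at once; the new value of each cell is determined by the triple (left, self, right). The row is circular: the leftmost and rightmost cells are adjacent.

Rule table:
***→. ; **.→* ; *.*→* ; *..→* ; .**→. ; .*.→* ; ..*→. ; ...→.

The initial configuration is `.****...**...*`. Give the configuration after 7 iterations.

.**..**...**..

*...**...**..*
**...**...**..
.**...**...**.
..**...**...**
*..**...**...*
**..**...**...
.**..**...**..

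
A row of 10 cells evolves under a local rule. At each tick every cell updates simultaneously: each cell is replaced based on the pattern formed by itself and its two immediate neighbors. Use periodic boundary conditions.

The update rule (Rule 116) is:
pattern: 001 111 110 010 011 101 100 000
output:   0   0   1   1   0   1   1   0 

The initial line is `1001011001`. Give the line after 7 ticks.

tick 1: 1101101100
tick 2: 0110110110
tick 3: 0011011011
tick 4: 1001101101
tick 5: 1100110110
tick 6: 0110011011
tick 7: 1011001101

1011001101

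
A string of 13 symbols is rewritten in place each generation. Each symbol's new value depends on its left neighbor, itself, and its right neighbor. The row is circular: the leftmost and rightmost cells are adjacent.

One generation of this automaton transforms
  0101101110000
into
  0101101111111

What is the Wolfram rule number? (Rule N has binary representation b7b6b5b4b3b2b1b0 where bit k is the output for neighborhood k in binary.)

position 7: 111 → 1  (bit 7 = 1)
position 4: 110 → 1  (bit 6 = 1)
position 2: 101 → 0  (bit 5 = 0)
position 9: 100 → 1  (bit 4 = 1)
position 3: 011 → 1  (bit 3 = 1)
position 1: 010 → 1  (bit 2 = 1)
position 0: 001 → 0  (bit 1 = 0)
position 10: 000 → 1  (bit 0 = 1)
bits b7..b0 = 11011101 = 221

221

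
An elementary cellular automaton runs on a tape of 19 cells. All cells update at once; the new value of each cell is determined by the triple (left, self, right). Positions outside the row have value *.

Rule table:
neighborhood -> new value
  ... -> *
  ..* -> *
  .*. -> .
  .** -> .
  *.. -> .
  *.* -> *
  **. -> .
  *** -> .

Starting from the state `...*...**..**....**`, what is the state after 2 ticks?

*...*...**..**....*

.**..**...*...***..
*...*...**..**....*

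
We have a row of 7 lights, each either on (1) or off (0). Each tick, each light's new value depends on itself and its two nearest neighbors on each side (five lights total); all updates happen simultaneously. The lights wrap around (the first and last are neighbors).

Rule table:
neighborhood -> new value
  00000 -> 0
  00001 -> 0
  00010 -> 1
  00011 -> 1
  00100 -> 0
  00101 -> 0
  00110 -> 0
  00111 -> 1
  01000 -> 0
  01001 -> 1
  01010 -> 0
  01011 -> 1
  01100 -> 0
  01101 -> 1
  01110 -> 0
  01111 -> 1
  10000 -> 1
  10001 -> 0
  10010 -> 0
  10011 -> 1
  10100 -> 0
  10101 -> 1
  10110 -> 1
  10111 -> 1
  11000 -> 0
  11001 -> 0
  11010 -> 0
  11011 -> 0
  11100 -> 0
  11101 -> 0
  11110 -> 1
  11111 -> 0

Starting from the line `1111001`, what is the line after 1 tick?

1010011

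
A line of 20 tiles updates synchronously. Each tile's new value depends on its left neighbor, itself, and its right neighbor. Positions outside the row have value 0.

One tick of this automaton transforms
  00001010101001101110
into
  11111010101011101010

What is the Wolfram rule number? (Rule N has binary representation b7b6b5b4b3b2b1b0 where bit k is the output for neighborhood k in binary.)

79

position 17: 111 → 0  (bit 7 = 0)
position 14: 110 → 1  (bit 6 = 1)
position 5: 101 → 0  (bit 5 = 0)
position 11: 100 → 0  (bit 4 = 0)
position 13: 011 → 1  (bit 3 = 1)
position 4: 010 → 1  (bit 2 = 1)
position 3: 001 → 1  (bit 1 = 1)
position 0: 000 → 1  (bit 0 = 1)
bits b7..b0 = 01001111 = 79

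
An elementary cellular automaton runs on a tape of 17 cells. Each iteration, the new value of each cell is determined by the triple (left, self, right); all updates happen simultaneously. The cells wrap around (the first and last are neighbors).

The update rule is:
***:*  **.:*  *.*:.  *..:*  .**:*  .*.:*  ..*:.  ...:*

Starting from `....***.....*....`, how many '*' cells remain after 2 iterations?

15

iteration 1: ***.*******.*****
iteration 2: ***.*******.*****
count of *: 15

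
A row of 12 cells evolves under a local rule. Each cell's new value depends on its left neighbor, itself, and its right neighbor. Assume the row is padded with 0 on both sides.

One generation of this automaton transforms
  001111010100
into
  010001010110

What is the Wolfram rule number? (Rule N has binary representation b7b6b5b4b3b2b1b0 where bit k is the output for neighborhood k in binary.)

position 3: 111 → 0  (bit 7 = 0)
position 5: 110 → 1  (bit 6 = 1)
position 6: 101 → 0  (bit 5 = 0)
position 10: 100 → 1  (bit 4 = 1)
position 2: 011 → 0  (bit 3 = 0)
position 7: 010 → 1  (bit 2 = 1)
position 1: 001 → 1  (bit 1 = 1)
position 0: 000 → 0  (bit 0 = 0)
bits b7..b0 = 01010110 = 86

86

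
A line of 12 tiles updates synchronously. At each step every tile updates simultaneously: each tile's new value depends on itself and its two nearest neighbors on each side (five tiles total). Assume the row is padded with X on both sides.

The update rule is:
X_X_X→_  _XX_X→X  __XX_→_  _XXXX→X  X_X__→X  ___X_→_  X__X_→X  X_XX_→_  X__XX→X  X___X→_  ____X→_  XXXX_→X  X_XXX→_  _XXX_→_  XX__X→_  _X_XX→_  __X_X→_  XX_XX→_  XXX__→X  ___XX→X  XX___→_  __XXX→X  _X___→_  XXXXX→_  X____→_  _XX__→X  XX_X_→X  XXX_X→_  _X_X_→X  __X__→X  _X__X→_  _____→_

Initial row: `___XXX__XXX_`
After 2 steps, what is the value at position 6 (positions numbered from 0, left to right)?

_

__XX_X_XX___
_X_XX___X__X
position 6 holds _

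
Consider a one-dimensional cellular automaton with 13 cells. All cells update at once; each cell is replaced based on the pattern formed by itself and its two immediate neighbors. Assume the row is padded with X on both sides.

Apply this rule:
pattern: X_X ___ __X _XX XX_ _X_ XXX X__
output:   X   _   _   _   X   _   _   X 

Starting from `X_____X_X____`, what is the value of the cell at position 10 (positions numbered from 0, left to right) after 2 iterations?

X

iteration 1: XX_____X_X___
iteration 2: _XX_____X_X__
position 10 holds X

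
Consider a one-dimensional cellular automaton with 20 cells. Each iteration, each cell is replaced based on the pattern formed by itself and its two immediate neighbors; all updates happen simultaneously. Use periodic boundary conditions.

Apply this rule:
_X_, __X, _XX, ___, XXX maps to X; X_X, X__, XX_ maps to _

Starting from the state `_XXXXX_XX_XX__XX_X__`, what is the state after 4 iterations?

XX__XX__XX_XX_XX__XX

iteration 1: XXXXX__X__X__XX__X_X
iteration 2: XXXX__XX_XX_XX__XX_X
iteration 3: XXX__XX__X__X__XX__X
iteration 4: XX__XX__XX_XX_XX__XX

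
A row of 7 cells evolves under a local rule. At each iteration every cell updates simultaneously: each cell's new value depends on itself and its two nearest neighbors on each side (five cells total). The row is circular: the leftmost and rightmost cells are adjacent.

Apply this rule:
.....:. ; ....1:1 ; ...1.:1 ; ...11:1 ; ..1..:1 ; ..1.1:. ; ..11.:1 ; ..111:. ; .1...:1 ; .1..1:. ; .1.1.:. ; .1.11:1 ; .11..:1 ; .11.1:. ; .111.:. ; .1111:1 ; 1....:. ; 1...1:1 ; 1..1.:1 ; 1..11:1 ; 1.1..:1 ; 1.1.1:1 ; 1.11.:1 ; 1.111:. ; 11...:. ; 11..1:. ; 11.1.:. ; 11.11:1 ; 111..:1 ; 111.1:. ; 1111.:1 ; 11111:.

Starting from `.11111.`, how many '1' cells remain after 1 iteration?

1.1.11.
count of 1: 4

4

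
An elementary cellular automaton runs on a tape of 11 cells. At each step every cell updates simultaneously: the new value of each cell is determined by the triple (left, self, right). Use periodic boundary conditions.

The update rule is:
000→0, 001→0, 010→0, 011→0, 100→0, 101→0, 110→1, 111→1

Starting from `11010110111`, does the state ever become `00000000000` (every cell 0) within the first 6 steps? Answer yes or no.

yes

11000010011
11000000001
11000000000
01000000000
00000000000
all cells are 0 at step 5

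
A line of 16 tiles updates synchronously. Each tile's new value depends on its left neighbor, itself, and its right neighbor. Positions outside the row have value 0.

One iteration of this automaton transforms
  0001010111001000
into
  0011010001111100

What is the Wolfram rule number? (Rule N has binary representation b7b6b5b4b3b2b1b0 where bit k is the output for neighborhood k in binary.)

86

position 8: 111 → 0  (bit 7 = 0)
position 9: 110 → 1  (bit 6 = 1)
position 4: 101 → 0  (bit 5 = 0)
position 10: 100 → 1  (bit 4 = 1)
position 7: 011 → 0  (bit 3 = 0)
position 3: 010 → 1  (bit 2 = 1)
position 2: 001 → 1  (bit 1 = 1)
position 0: 000 → 0  (bit 0 = 0)
bits b7..b0 = 01010110 = 86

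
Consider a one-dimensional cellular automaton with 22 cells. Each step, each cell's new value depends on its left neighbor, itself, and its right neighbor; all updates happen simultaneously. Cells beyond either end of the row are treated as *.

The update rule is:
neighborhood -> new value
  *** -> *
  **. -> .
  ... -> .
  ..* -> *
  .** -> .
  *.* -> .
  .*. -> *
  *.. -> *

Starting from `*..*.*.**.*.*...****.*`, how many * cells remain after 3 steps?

13

.***.*....*.**.*.**...
..*..**..**....*...*.*
*****..**..*..***.**..
count of *: 13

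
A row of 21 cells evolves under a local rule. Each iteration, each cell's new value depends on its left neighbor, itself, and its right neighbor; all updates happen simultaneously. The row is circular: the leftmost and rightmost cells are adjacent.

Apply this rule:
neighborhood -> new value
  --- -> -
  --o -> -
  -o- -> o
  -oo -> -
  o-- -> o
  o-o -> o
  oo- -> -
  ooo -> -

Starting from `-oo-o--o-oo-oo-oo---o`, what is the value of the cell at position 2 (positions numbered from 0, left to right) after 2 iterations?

iteration 1: o--ooo-oo--o--o--o--o
iteration 2: -o----o--o-oo-oo-oo--
position 2 holds -

-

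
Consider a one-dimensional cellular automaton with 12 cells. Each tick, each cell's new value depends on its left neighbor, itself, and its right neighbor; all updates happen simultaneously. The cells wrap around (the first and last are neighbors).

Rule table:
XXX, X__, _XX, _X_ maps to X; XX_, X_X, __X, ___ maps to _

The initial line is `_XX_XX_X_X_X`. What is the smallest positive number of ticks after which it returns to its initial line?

2

_X__X__X_X_X
_XX_XX_X_X_X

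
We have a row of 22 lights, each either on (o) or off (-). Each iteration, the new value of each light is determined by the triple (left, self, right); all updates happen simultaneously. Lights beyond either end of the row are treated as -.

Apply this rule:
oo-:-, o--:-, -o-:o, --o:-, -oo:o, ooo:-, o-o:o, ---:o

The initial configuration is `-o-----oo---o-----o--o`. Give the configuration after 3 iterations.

-o----o---o------o---o

-o-ooo-o--o-o-ooo-o--o
-ooo--oo--ooooo--oo--o
-o----o---o------o---o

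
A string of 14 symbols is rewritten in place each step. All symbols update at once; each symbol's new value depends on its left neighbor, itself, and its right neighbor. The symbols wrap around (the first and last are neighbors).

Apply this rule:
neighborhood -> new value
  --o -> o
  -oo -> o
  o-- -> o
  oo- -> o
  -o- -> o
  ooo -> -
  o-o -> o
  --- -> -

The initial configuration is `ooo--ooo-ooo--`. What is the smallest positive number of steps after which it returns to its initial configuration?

2

o-oooo-ooo-ooo
ooo--ooo-ooo--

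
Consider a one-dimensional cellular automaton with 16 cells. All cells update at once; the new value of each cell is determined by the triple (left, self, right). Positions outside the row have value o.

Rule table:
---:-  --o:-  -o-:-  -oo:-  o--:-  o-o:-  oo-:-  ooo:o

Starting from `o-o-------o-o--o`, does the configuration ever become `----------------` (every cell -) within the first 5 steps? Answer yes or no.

yes

----------------
all cells are - at step 1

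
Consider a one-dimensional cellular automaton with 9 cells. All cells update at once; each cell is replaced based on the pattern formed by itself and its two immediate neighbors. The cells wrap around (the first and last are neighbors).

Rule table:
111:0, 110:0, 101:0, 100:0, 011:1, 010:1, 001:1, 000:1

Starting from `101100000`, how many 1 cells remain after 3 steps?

6

101001111
001011000
111010011
count of 1: 6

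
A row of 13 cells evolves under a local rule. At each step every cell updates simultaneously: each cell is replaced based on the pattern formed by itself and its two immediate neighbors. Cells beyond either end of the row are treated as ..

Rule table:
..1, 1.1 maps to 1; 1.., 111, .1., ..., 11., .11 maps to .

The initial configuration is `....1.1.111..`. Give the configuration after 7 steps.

.1...........

step 1: ...1.1.1.....
step 2: ..1.1.1......
step 3: .1.1.1.......
step 4: 1.1.1........
step 5: .1.1.........
step 6: 1.1..........
step 7: .1...........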